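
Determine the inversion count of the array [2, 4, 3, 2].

Finding inversions in [2, 4, 3, 2]:

(1, 2): arr[1]=4 > arr[2]=3
(1, 3): arr[1]=4 > arr[3]=2
(2, 3): arr[2]=3 > arr[3]=2

Total inversions: 3

The array has 3 inversion(s): (1,2), (1,3), (2,3). Each pair (i,j) satisfies i < j and arr[i] > arr[j].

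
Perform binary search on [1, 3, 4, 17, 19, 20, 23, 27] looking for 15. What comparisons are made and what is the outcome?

Binary search for 15 in [1, 3, 4, 17, 19, 20, 23, 27]:

lo=0, hi=7, mid=3, arr[mid]=17 -> 17 > 15, search left half
lo=0, hi=2, mid=1, arr[mid]=3 -> 3 < 15, search right half
lo=2, hi=2, mid=2, arr[mid]=4 -> 4 < 15, search right half
lo=3 > hi=2, target 15 not found

Binary search determines that 15 is not in the array after 3 comparisons. The search space was exhausted without finding the target.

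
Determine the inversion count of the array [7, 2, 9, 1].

Finding inversions in [7, 2, 9, 1]:

(0, 1): arr[0]=7 > arr[1]=2
(0, 3): arr[0]=7 > arr[3]=1
(1, 3): arr[1]=2 > arr[3]=1
(2, 3): arr[2]=9 > arr[3]=1

Total inversions: 4

The array has 4 inversion(s): (0,1), (0,3), (1,3), (2,3). Each pair (i,j) satisfies i < j and arr[i] > arr[j].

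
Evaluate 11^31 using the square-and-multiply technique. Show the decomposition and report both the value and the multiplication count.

Computing 11^31 by squaring (build up from 11^1; each line after the first costs one multiplication):

11^1 = 11
11^2 = (11^1)^2 = 11^2 = 121
11^3 = 11 * 11^2 = 11 * 121 = 1331
11^6 = (11^3)^2 = 1331^2 = 1771561
11^7 = 11 * 11^6 = 11 * 1771561 = 19487171
11^14 = (11^7)^2 = 19487171^2 = 379749833583241
11^15 = 11 * 11^14 = 11 * 379749833583241 = 4177248169415651
11^30 = (11^15)^2 = 4177248169415651^2 = 17449402268886407318558803753801
11^31 = 11 * 11^30 = 11 * 17449402268886407318558803753801 = 191943424957750480504146841291811

Result: 191943424957750480504146841291811
Multiplications needed: 8 (8 lines after 11^1)

11^31 = 191943424957750480504146841291811. Using exponentiation by squaring, this requires 8 multiplications. The key idea: if the exponent is even, square the half-power; if odd, multiply by the base once.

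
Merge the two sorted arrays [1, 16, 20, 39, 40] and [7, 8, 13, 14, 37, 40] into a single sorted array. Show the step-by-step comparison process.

Merging process:

Compare 1 vs 7: take 1 from left. Merged: [1]
Compare 16 vs 7: take 7 from right. Merged: [1, 7]
Compare 16 vs 8: take 8 from right. Merged: [1, 7, 8]
Compare 16 vs 13: take 13 from right. Merged: [1, 7, 8, 13]
Compare 16 vs 14: take 14 from right. Merged: [1, 7, 8, 13, 14]
Compare 16 vs 37: take 16 from left. Merged: [1, 7, 8, 13, 14, 16]
Compare 20 vs 37: take 20 from left. Merged: [1, 7, 8, 13, 14, 16, 20]
Compare 39 vs 37: take 37 from right. Merged: [1, 7, 8, 13, 14, 16, 20, 37]
Compare 39 vs 40: take 39 from left. Merged: [1, 7, 8, 13, 14, 16, 20, 37, 39]
Compare 40 vs 40: take 40 from left. Merged: [1, 7, 8, 13, 14, 16, 20, 37, 39, 40]
Append remaining from right: [40]. Merged: [1, 7, 8, 13, 14, 16, 20, 37, 39, 40, 40]

Final merged array: [1, 7, 8, 13, 14, 16, 20, 37, 39, 40, 40]
Total comparisons: 10

The merged array is [1, 7, 8, 13, 14, 16, 20, 37, 39, 40, 40], requiring 10 comparisons. The merge step runs in O(n) time where n is the total number of elements.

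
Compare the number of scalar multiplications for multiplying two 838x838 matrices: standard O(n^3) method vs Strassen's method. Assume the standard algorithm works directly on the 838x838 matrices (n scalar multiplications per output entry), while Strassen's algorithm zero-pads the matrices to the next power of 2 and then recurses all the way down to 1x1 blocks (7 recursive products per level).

Matrix multiplication for 838x838 matrices:

Strassen's algorithm requires power-of-2 dimensions. Pad 838x838 to 1024x1024 (next power of 2).

Standard algorithm: 838^3 = 588480472 multiplications
Strassen's algorithm: 7^(log2(1024)) = 7^10 = 282475249 multiplications
Savings: 588480472 - 282475249 = 306005223 multiplications

Standard: 588480472 multiplications (838^3). Strassen: 282475249 multiplications (7^10, after padding to 1024x1024). Strassen reduces 8 recursive multiplications to 7 at each level.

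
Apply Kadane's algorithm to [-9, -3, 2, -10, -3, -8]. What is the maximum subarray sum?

Using Kadane's algorithm on [-9, -3, 2, -10, -3, -8]:

Scanning through the array:
Position 1 (value -3): max_ending_here = -3, max_so_far = -3
Position 2 (value 2): max_ending_here = 2, max_so_far = 2
Position 3 (value -10): max_ending_here = -8, max_so_far = 2
Position 4 (value -3): max_ending_here = -3, max_so_far = 2
Position 5 (value -8): max_ending_here = -8, max_so_far = 2

Maximum subarray: [2]
Maximum sum: 2

The maximum subarray is [2] with sum 2. This subarray runs from index 2 to index 2.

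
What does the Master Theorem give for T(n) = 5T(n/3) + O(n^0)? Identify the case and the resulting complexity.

Master Theorem for T(n) = 5T(n/3) + O(n^0):

a = 5, b = 3, c = 0
log_b(a) = log_3(5) = 1.4650

Case 1: c = 0 < log_3(5) = 1.4650
T(n) = O(n^(log_3 5))

For T(n) = 5T(n/3) + O(n^0): log_3(5) = 1.4650. This is Case 1 of the Master Theorem (c < log_b(a), work dominated by leaves), giving O(n^(log_3 5)).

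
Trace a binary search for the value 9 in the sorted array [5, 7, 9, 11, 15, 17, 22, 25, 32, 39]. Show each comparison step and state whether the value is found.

Binary search for 9 in [5, 7, 9, 11, 15, 17, 22, 25, 32, 39]:

lo=0, hi=9, mid=4, arr[mid]=15 -> 15 > 9, search left half
lo=0, hi=3, mid=1, arr[mid]=7 -> 7 < 9, search right half
lo=2, hi=3, mid=2, arr[mid]=9 -> Found target at index 2!

Binary search finds 9 at index 2 after 3 comparisons. The search repeatedly halves the search space by comparing with the middle element.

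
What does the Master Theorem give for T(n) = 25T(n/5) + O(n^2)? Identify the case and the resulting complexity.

Master Theorem for T(n) = 25T(n/5) + O(n^2):

a = 25, b = 5, c = 2
log_b(a) = log_5(25) = 2.0000

Case 2: c = 2 = log_5(25) = 2.0000
T(n) = O(n^2 log n) = O(n^2 log n)

For T(n) = 25T(n/5) + O(n^2): log_5(25) = 2.0000. This is Case 2 of the Master Theorem (c = log_b(a), equal work at all levels), giving O(n^2 log n).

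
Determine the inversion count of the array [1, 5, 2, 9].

Finding inversions in [1, 5, 2, 9]:

(1, 2): arr[1]=5 > arr[2]=2

Total inversions: 1

The array has 1 inversion(s): (1,2). Each pair (i,j) satisfies i < j and arr[i] > arr[j].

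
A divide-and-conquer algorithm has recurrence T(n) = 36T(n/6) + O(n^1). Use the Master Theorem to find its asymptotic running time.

Master Theorem for T(n) = 36T(n/6) + O(n^1):

a = 36, b = 6, c = 1
log_b(a) = log_6(36) = 2.0000

Case 1: c = 1 < log_6(36) = 2.0000
T(n) = O(n^(log_6 36)) = O(n^2)

For T(n) = 36T(n/6) + O(n^1): log_6(36) = 2.0000. This is Case 1 of the Master Theorem (c < log_b(a), work dominated by leaves), giving O(n^2).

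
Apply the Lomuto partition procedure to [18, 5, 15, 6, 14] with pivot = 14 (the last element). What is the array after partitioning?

Lomuto partition with pivot = 14:

Initial array: [18, 5, 15, 6, 14]

arr[0]=18 > 14: no swap
arr[1]=5 <= 14: swap with position 0, array becomes [5, 18, 15, 6, 14]
arr[2]=15 > 14: no swap
arr[3]=6 <= 14: swap with position 1, array becomes [5, 6, 15, 18, 14]

Place pivot at position 2: [5, 6, 14, 18, 15]
Pivot position: 2

After partitioning with pivot 14, the array becomes [5, 6, 14, 18, 15]. The pivot is placed at index 2. All elements to the left of the pivot are <= 14, and all elements to the right are > 14.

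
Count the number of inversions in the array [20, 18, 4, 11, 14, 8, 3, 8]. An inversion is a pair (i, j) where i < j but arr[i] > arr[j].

Finding inversions in [20, 18, 4, 11, 14, 8, 3, 8]:

(0, 1): arr[0]=20 > arr[1]=18
(0, 2): arr[0]=20 > arr[2]=4
(0, 3): arr[0]=20 > arr[3]=11
(0, 4): arr[0]=20 > arr[4]=14
(0, 5): arr[0]=20 > arr[5]=8
(0, 6): arr[0]=20 > arr[6]=3
(0, 7): arr[0]=20 > arr[7]=8
(1, 2): arr[1]=18 > arr[2]=4
(1, 3): arr[1]=18 > arr[3]=11
(1, 4): arr[1]=18 > arr[4]=14
(1, 5): arr[1]=18 > arr[5]=8
(1, 6): arr[1]=18 > arr[6]=3
(1, 7): arr[1]=18 > arr[7]=8
(2, 6): arr[2]=4 > arr[6]=3
(3, 5): arr[3]=11 > arr[5]=8
(3, 6): arr[3]=11 > arr[6]=3
(3, 7): arr[3]=11 > arr[7]=8
(4, 5): arr[4]=14 > arr[5]=8
(4, 6): arr[4]=14 > arr[6]=3
(4, 7): arr[4]=14 > arr[7]=8
(5, 6): arr[5]=8 > arr[6]=3

Total inversions: 21

The array has 21 inversion(s): (0,1), (0,2), (0,3), (0,4), (0,5), (0,6), (0,7), (1,2), (1,3), (1,4), (1,5), (1,6), (1,7), (2,6), (3,5), (3,6), (3,7), (4,5), (4,6), (4,7), (5,6). Each pair (i,j) satisfies i < j and arr[i] > arr[j].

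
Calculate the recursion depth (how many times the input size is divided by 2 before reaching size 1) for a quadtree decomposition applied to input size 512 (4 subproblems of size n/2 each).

For divide and conquer with division factor 2:

Problem sizes at each level:
Level 0: 512
Level 1: 256
Level 2: 128
Level 3: 64
Level 4: 32
Level 5: 16
Level 6: 8
Level 7: 4
Level 8: 2
Level 9: 1

The root is level 0 and the size-1 base case is level 9 (the tree spans levels 0 through 9, i.e. 10 levels counting the root), so the depth is the number of divisions: log_2(512) = 9

The recursion tree depth is log_2(512) = 9. At each level, the problem size is divided by 2, so it takes 9 divisions to reduce to a base case of size 1. The algorithm makes 4 recursive calls at each level.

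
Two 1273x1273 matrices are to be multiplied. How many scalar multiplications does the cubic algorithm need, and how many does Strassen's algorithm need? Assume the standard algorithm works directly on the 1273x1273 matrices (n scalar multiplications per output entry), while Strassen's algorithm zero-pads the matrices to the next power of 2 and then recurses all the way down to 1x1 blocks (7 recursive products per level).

Matrix multiplication for 1273x1273 matrices:

Strassen's algorithm requires power-of-2 dimensions. Pad 1273x1273 to 2048x2048 (next power of 2).

Standard algorithm: 1273^3 = 2062933417 multiplications
Strassen's algorithm: 7^(log2(2048)) = 7^11 = 1977326743 multiplications
Savings: 2062933417 - 1977326743 = 85606674 multiplications

Standard: 2062933417 multiplications (1273^3). Strassen: 1977326743 multiplications (7^11, after padding to 2048x2048). Strassen reduces 8 recursive multiplications to 7 at each level.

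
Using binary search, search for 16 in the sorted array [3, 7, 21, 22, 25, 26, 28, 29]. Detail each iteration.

Binary search for 16 in [3, 7, 21, 22, 25, 26, 28, 29]:

lo=0, hi=7, mid=3, arr[mid]=22 -> 22 > 16, search left half
lo=0, hi=2, mid=1, arr[mid]=7 -> 7 < 16, search right half
lo=2, hi=2, mid=2, arr[mid]=21 -> 21 > 16, search left half
lo=2 > hi=1, target 16 not found

Binary search determines that 16 is not in the array after 3 comparisons. The search space was exhausted without finding the target.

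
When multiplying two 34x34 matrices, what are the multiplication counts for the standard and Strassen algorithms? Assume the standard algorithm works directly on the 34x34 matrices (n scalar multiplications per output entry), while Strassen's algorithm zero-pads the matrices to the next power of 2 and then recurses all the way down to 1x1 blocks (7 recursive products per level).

Matrix multiplication for 34x34 matrices:

Strassen's algorithm requires power-of-2 dimensions. Pad 34x34 to 64x64 (next power of 2).

Standard algorithm: 34^3 = 39304 multiplications
Strassen's algorithm: 7^(log2(64)) = 7^6 = 117649 multiplications
Difference: 39304 - 117649 = -78345 (Strassen uses MORE here due to padding overhead — for small or just-over-power-of-2 n, padding can outweigh the per-level savings)

Standard: 39304 multiplications (34^3). Strassen: 117649 multiplications (7^6, after padding to 64x64). Strassen reduces 8 recursive multiplications to 7 at each level.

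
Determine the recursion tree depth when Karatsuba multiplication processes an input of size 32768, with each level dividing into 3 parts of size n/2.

For divide and conquer with division factor 2:

Problem sizes at each level:
Level 0: 32768
Level 1: 16384
Level 2: 8192
Level 3: 4096
Level 4: 2048
Level 5: 1024
Level 6: 512
Level 7: 256
Level 8: 128
Level 9: 64
Level 10: 32
Level 11: 16
Level 12: 8
Level 13: 4
Level 14: 2
Level 15: 1

The root is level 0 and the size-1 base case is level 15 (the tree spans levels 0 through 15, i.e. 16 levels counting the root), so the depth is the number of divisions: log_2(32768) = 15

The recursion tree depth is log_2(32768) = 15. At each level, the problem size is divided by 2, so it takes 15 divisions to reduce to a base case of size 1. The algorithm makes 3 recursive calls at each level.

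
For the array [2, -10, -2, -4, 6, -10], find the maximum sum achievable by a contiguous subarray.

Using Kadane's algorithm on [2, -10, -2, -4, 6, -10]:

Scanning through the array:
Position 1 (value -10): max_ending_here = -8, max_so_far = 2
Position 2 (value -2): max_ending_here = -2, max_so_far = 2
Position 3 (value -4): max_ending_here = -4, max_so_far = 2
Position 4 (value 6): max_ending_here = 6, max_so_far = 6
Position 5 (value -10): max_ending_here = -4, max_so_far = 6

Maximum subarray: [6]
Maximum sum: 6

The maximum subarray is [6] with sum 6. This subarray runs from index 4 to index 4.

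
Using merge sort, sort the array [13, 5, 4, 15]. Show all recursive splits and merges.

Merge sort trace:

Split: [13, 5, 4, 15] -> [13, 5] and [4, 15]
  Split: [13, 5] -> [13] and [5]
  Merge: [13] + [5] -> [5, 13]
  Split: [4, 15] -> [4] and [15]
  Merge: [4] + [15] -> [4, 15]
Merge: [5, 13] + [4, 15] -> [4, 5, 13, 15]

Final sorted array: [4, 5, 13, 15]

The merge sort proceeds by recursively splitting the array and merging sorted halves.
After all merges, the sorted array is [4, 5, 13, 15].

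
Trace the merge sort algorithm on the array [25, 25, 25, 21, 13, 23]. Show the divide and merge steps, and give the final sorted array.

Merge sort trace:

Split: [25, 25, 25, 21, 13, 23] -> [25, 25, 25] and [21, 13, 23]
  Split: [25, 25, 25] -> [25] and [25, 25]
    Split: [25, 25] -> [25] and [25]
    Merge: [25] + [25] -> [25, 25]
  Merge: [25] + [25, 25] -> [25, 25, 25]
  Split: [21, 13, 23] -> [21] and [13, 23]
    Split: [13, 23] -> [13] and [23]
    Merge: [13] + [23] -> [13, 23]
  Merge: [21] + [13, 23] -> [13, 21, 23]
Merge: [25, 25, 25] + [13, 21, 23] -> [13, 21, 23, 25, 25, 25]

Final sorted array: [13, 21, 23, 25, 25, 25]

The merge sort proceeds by recursively splitting the array and merging sorted halves.
After all merges, the sorted array is [13, 21, 23, 25, 25, 25].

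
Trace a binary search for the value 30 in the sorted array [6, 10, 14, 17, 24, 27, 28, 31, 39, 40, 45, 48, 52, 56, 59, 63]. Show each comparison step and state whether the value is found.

Binary search for 30 in [6, 10, 14, 17, 24, 27, 28, 31, 39, 40, 45, 48, 52, 56, 59, 63]:

lo=0, hi=15, mid=7, arr[mid]=31 -> 31 > 30, search left half
lo=0, hi=6, mid=3, arr[mid]=17 -> 17 < 30, search right half
lo=4, hi=6, mid=5, arr[mid]=27 -> 27 < 30, search right half
lo=6, hi=6, mid=6, arr[mid]=28 -> 28 < 30, search right half
lo=7 > hi=6, target 30 not found

Binary search determines that 30 is not in the array after 4 comparisons. The search space was exhausted without finding the target.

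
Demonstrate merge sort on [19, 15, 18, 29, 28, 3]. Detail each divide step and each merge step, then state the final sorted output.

Merge sort trace:

Split: [19, 15, 18, 29, 28, 3] -> [19, 15, 18] and [29, 28, 3]
  Split: [19, 15, 18] -> [19] and [15, 18]
    Split: [15, 18] -> [15] and [18]
    Merge: [15] + [18] -> [15, 18]
  Merge: [19] + [15, 18] -> [15, 18, 19]
  Split: [29, 28, 3] -> [29] and [28, 3]
    Split: [28, 3] -> [28] and [3]
    Merge: [28] + [3] -> [3, 28]
  Merge: [29] + [3, 28] -> [3, 28, 29]
Merge: [15, 18, 19] + [3, 28, 29] -> [3, 15, 18, 19, 28, 29]

Final sorted array: [3, 15, 18, 19, 28, 29]

The merge sort proceeds by recursively splitting the array and merging sorted halves.
After all merges, the sorted array is [3, 15, 18, 19, 28, 29].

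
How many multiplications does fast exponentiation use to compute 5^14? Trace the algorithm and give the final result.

Computing 5^14 by squaring (build up from 5^1; each line after the first costs one multiplication):

5^1 = 5
5^2 = (5^1)^2 = 5^2 = 25
5^3 = 5 * 5^2 = 5 * 25 = 125
5^6 = (5^3)^2 = 125^2 = 15625
5^7 = 5 * 5^6 = 5 * 15625 = 78125
5^14 = (5^7)^2 = 78125^2 = 6103515625

Result: 6103515625
Multiplications needed: 5 (5 lines after 5^1)

5^14 = 6103515625. Using exponentiation by squaring, this requires 5 multiplications. The key idea: if the exponent is even, square the half-power; if odd, multiply by the base once.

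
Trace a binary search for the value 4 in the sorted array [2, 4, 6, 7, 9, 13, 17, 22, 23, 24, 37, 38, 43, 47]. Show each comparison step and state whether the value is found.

Binary search for 4 in [2, 4, 6, 7, 9, 13, 17, 22, 23, 24, 37, 38, 43, 47]:

lo=0, hi=13, mid=6, arr[mid]=17 -> 17 > 4, search left half
lo=0, hi=5, mid=2, arr[mid]=6 -> 6 > 4, search left half
lo=0, hi=1, mid=0, arr[mid]=2 -> 2 < 4, search right half
lo=1, hi=1, mid=1, arr[mid]=4 -> Found target at index 1!

Binary search finds 4 at index 1 after 4 comparisons. The search repeatedly halves the search space by comparing with the middle element.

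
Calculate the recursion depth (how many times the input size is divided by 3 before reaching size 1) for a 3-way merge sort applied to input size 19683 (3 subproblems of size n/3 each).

For divide and conquer with division factor 3:

Problem sizes at each level:
Level 0: 19683
Level 1: 6561
Level 2: 2187
Level 3: 729
Level 4: 243
Level 5: 81
Level 6: 27
Level 7: 9
Level 8: 3
Level 9: 1

The root is level 0 and the size-1 base case is level 9 (the tree spans levels 0 through 9, i.e. 10 levels counting the root), so the depth is the number of divisions: log_3(19683) = 9

The recursion tree depth is log_3(19683) = 9. At each level, the problem size is divided by 3, so it takes 9 divisions to reduce to a base case of size 1. The algorithm makes 3 recursive calls at each level.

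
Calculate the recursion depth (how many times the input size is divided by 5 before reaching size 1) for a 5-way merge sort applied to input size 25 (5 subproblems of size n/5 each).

For divide and conquer with division factor 5:

Problem sizes at each level:
Level 0: 25
Level 1: 5
Level 2: 1

The root is level 0 and the size-1 base case is level 2 (the tree spans levels 0 through 2, i.e. 3 levels counting the root), so the depth is the number of divisions: log_5(25) = 2

The recursion tree depth is log_5(25) = 2. At each level, the problem size is divided by 5, so it takes 2 divisions to reduce to a base case of size 1. The algorithm makes 5 recursive calls at each level.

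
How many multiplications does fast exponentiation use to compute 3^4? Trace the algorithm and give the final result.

Computing 3^4 by squaring (build up from 3^1; each line after the first costs one multiplication):

3^1 = 3
3^2 = (3^1)^2 = 3^2 = 9
3^4 = (3^2)^2 = 9^2 = 81

Result: 81
Multiplications needed: 2 (2 lines after 3^1)

3^4 = 81. Using exponentiation by squaring, this requires 2 multiplications. The key idea: if the exponent is even, square the half-power; if odd, multiply by the base once.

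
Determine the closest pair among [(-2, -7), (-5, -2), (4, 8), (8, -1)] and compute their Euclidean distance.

Computing all pairwise distances among 4 points:

d((-2, -7), (-5, -2)) = 5.831 <-- minimum
d((-2, -7), (4, 8)) = 16.1555
d((-2, -7), (8, -1)) = 11.6619
d((-5, -2), (4, 8)) = 13.4536
d((-5, -2), (8, -1)) = 13.0384
d((4, 8), (8, -1)) = 9.8489

Closest pair: (-2, -7) and (-5, -2) with distance 5.831

The closest pair is (-2, -7) and (-5, -2) with Euclidean distance 5.831. For 4 points, brute-force pairwise comparison is shown above. For large n, the divide-and-conquer algorithm (sort by x, recurse on halves, check the dividing strip) achieves O(n log n).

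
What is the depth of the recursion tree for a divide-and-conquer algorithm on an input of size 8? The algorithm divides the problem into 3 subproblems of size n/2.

For divide and conquer with division factor 2:

Problem sizes at each level:
Level 0: 8
Level 1: 4
Level 2: 2
Level 3: 1

The root is level 0 and the size-1 base case is level 3 (the tree spans levels 0 through 3, i.e. 4 levels counting the root), so the depth is the number of divisions: log_2(8) = 3

The recursion tree depth is log_2(8) = 3. At each level, the problem size is divided by 2, so it takes 3 divisions to reduce to a base case of size 1. The algorithm makes 3 recursive calls at each level.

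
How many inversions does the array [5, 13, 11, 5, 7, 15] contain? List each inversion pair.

Finding inversions in [5, 13, 11, 5, 7, 15]:

(1, 2): arr[1]=13 > arr[2]=11
(1, 3): arr[1]=13 > arr[3]=5
(1, 4): arr[1]=13 > arr[4]=7
(2, 3): arr[2]=11 > arr[3]=5
(2, 4): arr[2]=11 > arr[4]=7

Total inversions: 5

The array has 5 inversion(s): (1,2), (1,3), (1,4), (2,3), (2,4). Each pair (i,j) satisfies i < j and arr[i] > arr[j].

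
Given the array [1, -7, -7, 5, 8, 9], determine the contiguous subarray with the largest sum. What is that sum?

Using Kadane's algorithm on [1, -7, -7, 5, 8, 9]:

Scanning through the array:
Position 1 (value -7): max_ending_here = -6, max_so_far = 1
Position 2 (value -7): max_ending_here = -7, max_so_far = 1
Position 3 (value 5): max_ending_here = 5, max_so_far = 5
Position 4 (value 8): max_ending_here = 13, max_so_far = 13
Position 5 (value 9): max_ending_here = 22, max_so_far = 22

Maximum subarray: [5, 8, 9]
Maximum sum: 22

The maximum subarray is [5, 8, 9] with sum 22. This subarray runs from index 3 to index 5.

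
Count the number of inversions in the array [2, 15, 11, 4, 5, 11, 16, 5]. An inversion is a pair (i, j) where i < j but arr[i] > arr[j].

Finding inversions in [2, 15, 11, 4, 5, 11, 16, 5]:

(1, 2): arr[1]=15 > arr[2]=11
(1, 3): arr[1]=15 > arr[3]=4
(1, 4): arr[1]=15 > arr[4]=5
(1, 5): arr[1]=15 > arr[5]=11
(1, 7): arr[1]=15 > arr[7]=5
(2, 3): arr[2]=11 > arr[3]=4
(2, 4): arr[2]=11 > arr[4]=5
(2, 7): arr[2]=11 > arr[7]=5
(5, 7): arr[5]=11 > arr[7]=5
(6, 7): arr[6]=16 > arr[7]=5

Total inversions: 10

The array has 10 inversion(s): (1,2), (1,3), (1,4), (1,5), (1,7), (2,3), (2,4), (2,7), (5,7), (6,7). Each pair (i,j) satisfies i < j and arr[i] > arr[j].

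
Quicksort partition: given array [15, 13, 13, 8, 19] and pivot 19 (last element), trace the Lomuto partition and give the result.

Lomuto partition with pivot = 19:

Initial array: [15, 13, 13, 8, 19]

arr[0]=15 <= 19: swap with position 0, array becomes [15, 13, 13, 8, 19]
arr[1]=13 <= 19: swap with position 1, array becomes [15, 13, 13, 8, 19]
arr[2]=13 <= 19: swap with position 2, array becomes [15, 13, 13, 8, 19]
arr[3]=8 <= 19: swap with position 3, array becomes [15, 13, 13, 8, 19]

Place pivot at position 4: [15, 13, 13, 8, 19]
Pivot position: 4

After partitioning with pivot 19, the array becomes [15, 13, 13, 8, 19]. The pivot is placed at index 4. All elements to the left of the pivot are <= 19, and all elements to the right are > 19.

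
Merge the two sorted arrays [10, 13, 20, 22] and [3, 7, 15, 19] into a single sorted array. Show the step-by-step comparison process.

Merging process:

Compare 10 vs 3: take 3 from right. Merged: [3]
Compare 10 vs 7: take 7 from right. Merged: [3, 7]
Compare 10 vs 15: take 10 from left. Merged: [3, 7, 10]
Compare 13 vs 15: take 13 from left. Merged: [3, 7, 10, 13]
Compare 20 vs 15: take 15 from right. Merged: [3, 7, 10, 13, 15]
Compare 20 vs 19: take 19 from right. Merged: [3, 7, 10, 13, 15, 19]
Append remaining from left: [20, 22]. Merged: [3, 7, 10, 13, 15, 19, 20, 22]

Final merged array: [3, 7, 10, 13, 15, 19, 20, 22]
Total comparisons: 6

The merged array is [3, 7, 10, 13, 15, 19, 20, 22], requiring 6 comparisons. The merge step runs in O(n) time where n is the total number of elements.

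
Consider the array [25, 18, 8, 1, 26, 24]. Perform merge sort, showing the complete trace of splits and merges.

Merge sort trace:

Split: [25, 18, 8, 1, 26, 24] -> [25, 18, 8] and [1, 26, 24]
  Split: [25, 18, 8] -> [25] and [18, 8]
    Split: [18, 8] -> [18] and [8]
    Merge: [18] + [8] -> [8, 18]
  Merge: [25] + [8, 18] -> [8, 18, 25]
  Split: [1, 26, 24] -> [1] and [26, 24]
    Split: [26, 24] -> [26] and [24]
    Merge: [26] + [24] -> [24, 26]
  Merge: [1] + [24, 26] -> [1, 24, 26]
Merge: [8, 18, 25] + [1, 24, 26] -> [1, 8, 18, 24, 25, 26]

Final sorted array: [1, 8, 18, 24, 25, 26]

The merge sort proceeds by recursively splitting the array and merging sorted halves.
After all merges, the sorted array is [1, 8, 18, 24, 25, 26].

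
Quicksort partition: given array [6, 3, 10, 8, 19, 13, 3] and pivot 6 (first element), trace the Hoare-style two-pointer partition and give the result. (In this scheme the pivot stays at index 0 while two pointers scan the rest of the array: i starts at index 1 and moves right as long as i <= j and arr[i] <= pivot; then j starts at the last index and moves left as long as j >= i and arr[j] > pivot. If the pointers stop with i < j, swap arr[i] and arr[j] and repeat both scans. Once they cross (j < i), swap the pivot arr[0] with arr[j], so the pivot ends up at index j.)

Hoare-style two-pointer partition with pivot = 6:

Initial array: [6, 3, 10, 8, 19, 13, 3]

Pointers start at i = 1, j = 6.
i stops at index 2 (arr[2]=10 > 6), j stops at index 6 (arr[6]=3 <= 6): swap arr[2] and arr[6], array becomes [6, 3, 3, 8, 19, 13, 10]
i ends at 3, j ends at 2: the pointers have crossed (j < i), so scanning stops.

Swap pivot arr[0] with arr[2] to place pivot at position 2: [3, 3, 6, 8, 19, 13, 10]
Pivot position: 2

After partitioning with pivot 6, the array becomes [3, 3, 6, 8, 19, 13, 10]. The pivot is placed at index 2. All elements to the left of the pivot are <= 6, and all elements to the right are > 6.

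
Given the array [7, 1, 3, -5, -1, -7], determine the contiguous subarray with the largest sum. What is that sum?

Using Kadane's algorithm on [7, 1, 3, -5, -1, -7]:

Scanning through the array:
Position 1 (value 1): max_ending_here = 8, max_so_far = 8
Position 2 (value 3): max_ending_here = 11, max_so_far = 11
Position 3 (value -5): max_ending_here = 6, max_so_far = 11
Position 4 (value -1): max_ending_here = 5, max_so_far = 11
Position 5 (value -7): max_ending_here = -2, max_so_far = 11

Maximum subarray: [7, 1, 3]
Maximum sum: 11

The maximum subarray is [7, 1, 3] with sum 11. This subarray runs from index 0 to index 2.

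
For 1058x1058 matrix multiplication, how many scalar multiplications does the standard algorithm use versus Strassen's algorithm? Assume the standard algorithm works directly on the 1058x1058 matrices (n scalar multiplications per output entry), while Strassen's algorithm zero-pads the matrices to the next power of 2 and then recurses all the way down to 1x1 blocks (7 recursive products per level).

Matrix multiplication for 1058x1058 matrices:

Strassen's algorithm requires power-of-2 dimensions. Pad 1058x1058 to 2048x2048 (next power of 2).

Standard algorithm: 1058^3 = 1184287112 multiplications
Strassen's algorithm: 7^(log2(2048)) = 7^11 = 1977326743 multiplications
Difference: 1184287112 - 1977326743 = -793039631 (Strassen uses MORE here due to padding overhead — for small or just-over-power-of-2 n, padding can outweigh the per-level savings)

Standard: 1184287112 multiplications (1058^3). Strassen: 1977326743 multiplications (7^11, after padding to 2048x2048). Strassen reduces 8 recursive multiplications to 7 at each level.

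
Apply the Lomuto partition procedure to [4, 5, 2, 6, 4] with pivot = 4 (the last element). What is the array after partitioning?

Lomuto partition with pivot = 4:

Initial array: [4, 5, 2, 6, 4]

arr[0]=4 <= 4: swap with position 0, array becomes [4, 5, 2, 6, 4]
arr[1]=5 > 4: no swap
arr[2]=2 <= 4: swap with position 1, array becomes [4, 2, 5, 6, 4]
arr[3]=6 > 4: no swap

Place pivot at position 2: [4, 2, 4, 6, 5]
Pivot position: 2

After partitioning with pivot 4, the array becomes [4, 2, 4, 6, 5]. The pivot is placed at index 2. All elements to the left of the pivot are <= 4, and all elements to the right are > 4.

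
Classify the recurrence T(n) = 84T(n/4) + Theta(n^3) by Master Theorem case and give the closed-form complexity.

Master Theorem for T(n) = 84T(n/4) + O(n^3):

a = 84, b = 4, c = 3
log_b(a) = log_4(84) = 3.1962

Case 1: c = 3 < log_4(84) = 3.1962
T(n) = O(n^(log_4 84))

For T(n) = 84T(n/4) + O(n^3): log_4(84) = 3.1962. This is Case 1 of the Master Theorem (c < log_b(a), work dominated by leaves), giving O(n^(log_4 84)).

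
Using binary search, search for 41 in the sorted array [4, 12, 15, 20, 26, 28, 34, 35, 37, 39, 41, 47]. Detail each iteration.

Binary search for 41 in [4, 12, 15, 20, 26, 28, 34, 35, 37, 39, 41, 47]:

lo=0, hi=11, mid=5, arr[mid]=28 -> 28 < 41, search right half
lo=6, hi=11, mid=8, arr[mid]=37 -> 37 < 41, search right half
lo=9, hi=11, mid=10, arr[mid]=41 -> Found target at index 10!

Binary search finds 41 at index 10 after 3 comparisons. The search repeatedly halves the search space by comparing with the middle element.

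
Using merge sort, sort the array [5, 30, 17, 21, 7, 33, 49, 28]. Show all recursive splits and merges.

Merge sort trace:

Split: [5, 30, 17, 21, 7, 33, 49, 28] -> [5, 30, 17, 21] and [7, 33, 49, 28]
  Split: [5, 30, 17, 21] -> [5, 30] and [17, 21]
    Split: [5, 30] -> [5] and [30]
    Merge: [5] + [30] -> [5, 30]
    Split: [17, 21] -> [17] and [21]
    Merge: [17] + [21] -> [17, 21]
  Merge: [5, 30] + [17, 21] -> [5, 17, 21, 30]
  Split: [7, 33, 49, 28] -> [7, 33] and [49, 28]
    Split: [7, 33] -> [7] and [33]
    Merge: [7] + [33] -> [7, 33]
    Split: [49, 28] -> [49] and [28]
    Merge: [49] + [28] -> [28, 49]
  Merge: [7, 33] + [28, 49] -> [7, 28, 33, 49]
Merge: [5, 17, 21, 30] + [7, 28, 33, 49] -> [5, 7, 17, 21, 28, 30, 33, 49]

Final sorted array: [5, 7, 17, 21, 28, 30, 33, 49]

The merge sort proceeds by recursively splitting the array and merging sorted halves.
After all merges, the sorted array is [5, 7, 17, 21, 28, 30, 33, 49].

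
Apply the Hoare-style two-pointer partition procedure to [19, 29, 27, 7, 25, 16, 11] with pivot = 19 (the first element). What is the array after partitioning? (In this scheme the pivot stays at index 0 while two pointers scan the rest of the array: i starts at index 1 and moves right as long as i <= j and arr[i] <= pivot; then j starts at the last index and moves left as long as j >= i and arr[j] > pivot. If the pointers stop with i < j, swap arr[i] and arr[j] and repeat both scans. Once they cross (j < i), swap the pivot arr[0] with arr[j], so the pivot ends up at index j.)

Hoare-style two-pointer partition with pivot = 19:

Initial array: [19, 29, 27, 7, 25, 16, 11]

Pointers start at i = 1, j = 6.
i stops at index 1 (arr[1]=29 > 19), j stops at index 6 (arr[6]=11 <= 19): swap arr[1] and arr[6], array becomes [19, 11, 27, 7, 25, 16, 29]
i stops at index 2 (arr[2]=27 > 19), j stops at index 5 (arr[5]=16 <= 19): swap arr[2] and arr[5], array becomes [19, 11, 16, 7, 25, 27, 29]
i ends at 4, j ends at 3: the pointers have crossed (j < i), so scanning stops.

Swap pivot arr[0] with arr[3] to place pivot at position 3: [7, 11, 16, 19, 25, 27, 29]
Pivot position: 3

After partitioning with pivot 19, the array becomes [7, 11, 16, 19, 25, 27, 29]. The pivot is placed at index 3. All elements to the left of the pivot are <= 19, and all elements to the right are > 19.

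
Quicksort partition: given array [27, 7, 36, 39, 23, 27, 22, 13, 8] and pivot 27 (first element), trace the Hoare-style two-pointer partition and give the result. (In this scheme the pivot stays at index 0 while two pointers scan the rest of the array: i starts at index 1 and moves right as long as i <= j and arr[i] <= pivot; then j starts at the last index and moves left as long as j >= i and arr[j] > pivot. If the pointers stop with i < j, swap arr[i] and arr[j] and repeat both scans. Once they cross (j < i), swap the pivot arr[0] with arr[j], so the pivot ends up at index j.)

Hoare-style two-pointer partition with pivot = 27:

Initial array: [27, 7, 36, 39, 23, 27, 22, 13, 8]

Pointers start at i = 1, j = 8.
i stops at index 2 (arr[2]=36 > 27), j stops at index 8 (arr[8]=8 <= 27): swap arr[2] and arr[8], array becomes [27, 7, 8, 39, 23, 27, 22, 13, 36]
i stops at index 3 (arr[3]=39 > 27), j stops at index 7 (arr[7]=13 <= 27): swap arr[3] and arr[7], array becomes [27, 7, 8, 13, 23, 27, 22, 39, 36]
i ends at 7, j ends at 6: the pointers have crossed (j < i), so scanning stops.

Swap pivot arr[0] with arr[6] to place pivot at position 6: [22, 7, 8, 13, 23, 27, 27, 39, 36]
Pivot position: 6

After partitioning with pivot 27, the array becomes [22, 7, 8, 13, 23, 27, 27, 39, 36]. The pivot is placed at index 6. All elements to the left of the pivot are <= 27, and all elements to the right are > 27.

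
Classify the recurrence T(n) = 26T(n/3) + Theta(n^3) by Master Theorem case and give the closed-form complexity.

Master Theorem for T(n) = 26T(n/3) + O(n^3):

a = 26, b = 3, c = 3
log_b(a) = log_3(26) = 2.9656

Case 3: c = 3 > log_3(26) = 2.9656
T(n) = O(n^3) = O(n^3)

For T(n) = 26T(n/3) + O(n^3): log_3(26) = 2.9656. This is Case 3 of the Master Theorem (c > log_b(a), work dominated by root), giving O(n^3).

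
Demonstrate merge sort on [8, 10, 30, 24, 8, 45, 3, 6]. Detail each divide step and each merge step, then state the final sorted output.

Merge sort trace:

Split: [8, 10, 30, 24, 8, 45, 3, 6] -> [8, 10, 30, 24] and [8, 45, 3, 6]
  Split: [8, 10, 30, 24] -> [8, 10] and [30, 24]
    Split: [8, 10] -> [8] and [10]
    Merge: [8] + [10] -> [8, 10]
    Split: [30, 24] -> [30] and [24]
    Merge: [30] + [24] -> [24, 30]
  Merge: [8, 10] + [24, 30] -> [8, 10, 24, 30]
  Split: [8, 45, 3, 6] -> [8, 45] and [3, 6]
    Split: [8, 45] -> [8] and [45]
    Merge: [8] + [45] -> [8, 45]
    Split: [3, 6] -> [3] and [6]
    Merge: [3] + [6] -> [3, 6]
  Merge: [8, 45] + [3, 6] -> [3, 6, 8, 45]
Merge: [8, 10, 24, 30] + [3, 6, 8, 45] -> [3, 6, 8, 8, 10, 24, 30, 45]

Final sorted array: [3, 6, 8, 8, 10, 24, 30, 45]

The merge sort proceeds by recursively splitting the array and merging sorted halves.
After all merges, the sorted array is [3, 6, 8, 8, 10, 24, 30, 45].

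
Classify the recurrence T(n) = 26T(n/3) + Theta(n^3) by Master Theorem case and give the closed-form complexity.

Master Theorem for T(n) = 26T(n/3) + O(n^3):

a = 26, b = 3, c = 3
log_b(a) = log_3(26) = 2.9656

Case 3: c = 3 > log_3(26) = 2.9656
T(n) = O(n^3) = O(n^3)

For T(n) = 26T(n/3) + O(n^3): log_3(26) = 2.9656. This is Case 3 of the Master Theorem (c > log_b(a), work dominated by root), giving O(n^3).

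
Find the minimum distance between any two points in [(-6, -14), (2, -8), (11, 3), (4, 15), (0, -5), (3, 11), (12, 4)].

Computing all pairwise distances among 7 points:

d((-6, -14), (2, -8)) = 10.0
d((-6, -14), (11, 3)) = 24.0416
d((-6, -14), (4, 15)) = 30.6757
d((-6, -14), (0, -5)) = 10.8167
d((-6, -14), (3, 11)) = 26.5707
d((-6, -14), (12, 4)) = 25.4558
d((2, -8), (11, 3)) = 14.2127
d((2, -8), (4, 15)) = 23.0868
d((2, -8), (0, -5)) = 3.6056
d((2, -8), (3, 11)) = 19.0263
d((2, -8), (12, 4)) = 15.6205
d((11, 3), (4, 15)) = 13.8924
d((11, 3), (0, -5)) = 13.6015
d((11, 3), (3, 11)) = 11.3137
d((11, 3), (12, 4)) = 1.4142 <-- minimum
d((4, 15), (0, -5)) = 20.3961
d((4, 15), (3, 11)) = 4.1231
d((4, 15), (12, 4)) = 13.6015
d((0, -5), (3, 11)) = 16.2788
d((0, -5), (12, 4)) = 15.0
d((3, 11), (12, 4)) = 11.4018

Closest pair: (11, 3) and (12, 4) with distance 1.4142

The closest pair is (11, 3) and (12, 4) with Euclidean distance 1.4142. For 7 points, brute-force pairwise comparison is shown above. For large n, the divide-and-conquer algorithm (sort by x, recurse on halves, check the dividing strip) achieves O(n log n).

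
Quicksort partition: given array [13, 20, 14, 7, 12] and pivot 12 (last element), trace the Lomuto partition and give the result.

Lomuto partition with pivot = 12:

Initial array: [13, 20, 14, 7, 12]

arr[0]=13 > 12: no swap
arr[1]=20 > 12: no swap
arr[2]=14 > 12: no swap
arr[3]=7 <= 12: swap with position 0, array becomes [7, 20, 14, 13, 12]

Place pivot at position 1: [7, 12, 14, 13, 20]
Pivot position: 1

After partitioning with pivot 12, the array becomes [7, 12, 14, 13, 20]. The pivot is placed at index 1. All elements to the left of the pivot are <= 12, and all elements to the right are > 12.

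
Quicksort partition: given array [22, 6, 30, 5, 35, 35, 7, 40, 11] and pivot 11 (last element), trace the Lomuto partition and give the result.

Lomuto partition with pivot = 11:

Initial array: [22, 6, 30, 5, 35, 35, 7, 40, 11]

arr[0]=22 > 11: no swap
arr[1]=6 <= 11: swap with position 0, array becomes [6, 22, 30, 5, 35, 35, 7, 40, 11]
arr[2]=30 > 11: no swap
arr[3]=5 <= 11: swap with position 1, array becomes [6, 5, 30, 22, 35, 35, 7, 40, 11]
arr[4]=35 > 11: no swap
arr[5]=35 > 11: no swap
arr[6]=7 <= 11: swap with position 2, array becomes [6, 5, 7, 22, 35, 35, 30, 40, 11]
arr[7]=40 > 11: no swap

Place pivot at position 3: [6, 5, 7, 11, 35, 35, 30, 40, 22]
Pivot position: 3

After partitioning with pivot 11, the array becomes [6, 5, 7, 11, 35, 35, 30, 40, 22]. The pivot is placed at index 3. All elements to the left of the pivot are <= 11, and all elements to the right are > 11.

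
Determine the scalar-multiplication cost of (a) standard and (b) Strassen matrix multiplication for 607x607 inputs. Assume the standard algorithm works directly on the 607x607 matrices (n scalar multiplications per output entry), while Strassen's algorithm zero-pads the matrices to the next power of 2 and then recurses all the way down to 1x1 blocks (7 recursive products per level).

Matrix multiplication for 607x607 matrices:

Strassen's algorithm requires power-of-2 dimensions. Pad 607x607 to 1024x1024 (next power of 2).

Standard algorithm: 607^3 = 223648543 multiplications
Strassen's algorithm: 7^(log2(1024)) = 7^10 = 282475249 multiplications
Difference: 223648543 - 282475249 = -58826706 (Strassen uses MORE here due to padding overhead — for small or just-over-power-of-2 n, padding can outweigh the per-level savings)

Standard: 223648543 multiplications (607^3). Strassen: 282475249 multiplications (7^10, after padding to 1024x1024). Strassen reduces 8 recursive multiplications to 7 at each level.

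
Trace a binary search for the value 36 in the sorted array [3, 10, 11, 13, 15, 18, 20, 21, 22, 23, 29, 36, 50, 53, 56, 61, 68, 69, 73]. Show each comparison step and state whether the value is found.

Binary search for 36 in [3, 10, 11, 13, 15, 18, 20, 21, 22, 23, 29, 36, 50, 53, 56, 61, 68, 69, 73]:

lo=0, hi=18, mid=9, arr[mid]=23 -> 23 < 36, search right half
lo=10, hi=18, mid=14, arr[mid]=56 -> 56 > 36, search left half
lo=10, hi=13, mid=11, arr[mid]=36 -> Found target at index 11!

Binary search finds 36 at index 11 after 3 comparisons. The search repeatedly halves the search space by comparing with the middle element.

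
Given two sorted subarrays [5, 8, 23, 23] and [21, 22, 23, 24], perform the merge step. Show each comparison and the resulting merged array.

Merging process:

Compare 5 vs 21: take 5 from left. Merged: [5]
Compare 8 vs 21: take 8 from left. Merged: [5, 8]
Compare 23 vs 21: take 21 from right. Merged: [5, 8, 21]
Compare 23 vs 22: take 22 from right. Merged: [5, 8, 21, 22]
Compare 23 vs 23: take 23 from left. Merged: [5, 8, 21, 22, 23]
Compare 23 vs 23: take 23 from left. Merged: [5, 8, 21, 22, 23, 23]
Append remaining from right: [23, 24]. Merged: [5, 8, 21, 22, 23, 23, 23, 24]

Final merged array: [5, 8, 21, 22, 23, 23, 23, 24]
Total comparisons: 6

The merged array is [5, 8, 21, 22, 23, 23, 23, 24], requiring 6 comparisons. The merge step runs in O(n) time where n is the total number of elements.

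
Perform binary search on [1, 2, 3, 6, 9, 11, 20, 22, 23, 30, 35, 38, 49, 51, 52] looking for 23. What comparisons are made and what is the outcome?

Binary search for 23 in [1, 2, 3, 6, 9, 11, 20, 22, 23, 30, 35, 38, 49, 51, 52]:

lo=0, hi=14, mid=7, arr[mid]=22 -> 22 < 23, search right half
lo=8, hi=14, mid=11, arr[mid]=38 -> 38 > 23, search left half
lo=8, hi=10, mid=9, arr[mid]=30 -> 30 > 23, search left half
lo=8, hi=8, mid=8, arr[mid]=23 -> Found target at index 8!

Binary search finds 23 at index 8 after 4 comparisons. The search repeatedly halves the search space by comparing with the middle element.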